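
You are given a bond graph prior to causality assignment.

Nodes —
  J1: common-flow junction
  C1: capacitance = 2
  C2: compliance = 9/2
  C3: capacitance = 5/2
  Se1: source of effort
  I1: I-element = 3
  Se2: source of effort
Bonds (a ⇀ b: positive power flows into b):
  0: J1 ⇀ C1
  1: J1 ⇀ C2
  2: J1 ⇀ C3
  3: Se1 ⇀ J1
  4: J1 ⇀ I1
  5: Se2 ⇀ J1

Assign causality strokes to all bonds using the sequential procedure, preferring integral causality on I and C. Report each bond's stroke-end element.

bond 0 →J1
bond 1 →J1
bond 2 →J1
bond 3 →J1
bond 4 →I1
bond 5 →J1

b3 stroke→J1  (Se1: effort source, stroke at far end)
b5 stroke→J1  (Se2 (Se) sets effort on bond)
b0 stroke→J1  (C1 outputs effort q/C1)
b1 stroke→J1  (C2 outputs effort q/C2)
b2 stroke→J1  (prefer integral on C3)
b4 stroke→I1  (J1 needs exactly one f-in)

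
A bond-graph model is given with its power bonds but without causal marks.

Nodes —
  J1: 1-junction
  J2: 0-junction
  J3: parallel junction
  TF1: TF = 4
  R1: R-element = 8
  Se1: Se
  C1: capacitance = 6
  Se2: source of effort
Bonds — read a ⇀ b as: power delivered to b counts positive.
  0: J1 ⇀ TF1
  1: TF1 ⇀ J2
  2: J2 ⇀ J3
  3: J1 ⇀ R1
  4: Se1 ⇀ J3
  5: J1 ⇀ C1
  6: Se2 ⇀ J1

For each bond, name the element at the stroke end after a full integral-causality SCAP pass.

bond 4 |J3  (source Se1 imposes e)
bond 6 |J1  (Se2: effort source, stroke at far end)
bond 2 |J2  (common-e at J3 fixed by 4)
bond 1 |TF1  (common-e at J2 fixed by 2)
bond 0 |J1  (TF TF1: opposite of bond 1)
bond 5 |J1  (C1 integral (e out))
bond 3 |R1  (J1: last free bond brings flow in)

b0 stroke→J1
b1 stroke→TF1
b2 stroke→J2
b3 stroke→R1
b4 stroke→J3
b5 stroke→J1
b6 stroke→J1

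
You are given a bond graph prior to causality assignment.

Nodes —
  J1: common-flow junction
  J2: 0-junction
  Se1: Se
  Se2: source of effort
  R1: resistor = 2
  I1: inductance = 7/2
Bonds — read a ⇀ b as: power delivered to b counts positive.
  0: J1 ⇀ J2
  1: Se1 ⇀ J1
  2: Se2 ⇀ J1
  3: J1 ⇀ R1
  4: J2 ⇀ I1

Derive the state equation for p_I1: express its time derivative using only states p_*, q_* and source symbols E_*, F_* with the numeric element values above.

dp_I1/dt = E_Se1 + E_Se2 - 4*p_I1/7

b1 stroke at J1  (Se1: effort source, stroke at far end)
b2 stroke at J1  (Se2: effort source, stroke at far end)
b4 stroke at I1  (I1 integral (f out))
b0 stroke at J2  (J2: last free bond brings effort in)
b3 stroke at J1  (J1 flow already set via bond 0)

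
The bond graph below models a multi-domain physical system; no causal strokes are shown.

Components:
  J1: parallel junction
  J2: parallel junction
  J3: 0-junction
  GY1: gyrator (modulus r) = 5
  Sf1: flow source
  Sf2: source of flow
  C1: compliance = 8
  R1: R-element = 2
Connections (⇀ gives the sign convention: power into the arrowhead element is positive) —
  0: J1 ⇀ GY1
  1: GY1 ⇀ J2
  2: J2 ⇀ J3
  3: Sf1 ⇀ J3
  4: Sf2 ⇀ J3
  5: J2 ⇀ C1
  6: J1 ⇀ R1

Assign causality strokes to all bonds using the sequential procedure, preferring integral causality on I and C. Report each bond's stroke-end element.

#0 |GY1
#1 |GY1
#2 |J3
#3 |Sf1
#4 |Sf2
#5 |J2
#6 |J1

#3 →Sf1  (source Sf1 imposes f)
#4 →Sf2  (Sf2: flow source, stroke at near end)
#2 →J3  (J3 needs exactly one e-in)
#5 →J2  (C1: C, integral causality)
#1 →GY1  (J2: bond 5 brought effort, rest push out)
#0 →GY1  (GY1 both-in/both-out from 1)
#6 →J1  (only one effort-in slot at J1)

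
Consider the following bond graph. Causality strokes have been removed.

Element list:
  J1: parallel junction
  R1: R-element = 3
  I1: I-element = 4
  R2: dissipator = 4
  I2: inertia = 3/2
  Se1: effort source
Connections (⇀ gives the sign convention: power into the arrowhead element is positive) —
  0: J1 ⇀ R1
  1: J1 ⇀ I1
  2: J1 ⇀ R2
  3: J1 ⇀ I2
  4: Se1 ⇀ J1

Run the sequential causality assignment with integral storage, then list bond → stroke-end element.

b0 |R1
b1 |I1
b2 |R2
b3 |I2
b4 |J1

b4 |J1  (Se1: effort source, stroke at far end)
b0 |R1  (common-e at J1 fixed by 4)
b1 |I1  (J1: bond 4 brought effort, rest push out)
b2 |R2  (common-e at J1 fixed by 4)
b3 |I2  (J1: bond 4 brought effort, rest push out)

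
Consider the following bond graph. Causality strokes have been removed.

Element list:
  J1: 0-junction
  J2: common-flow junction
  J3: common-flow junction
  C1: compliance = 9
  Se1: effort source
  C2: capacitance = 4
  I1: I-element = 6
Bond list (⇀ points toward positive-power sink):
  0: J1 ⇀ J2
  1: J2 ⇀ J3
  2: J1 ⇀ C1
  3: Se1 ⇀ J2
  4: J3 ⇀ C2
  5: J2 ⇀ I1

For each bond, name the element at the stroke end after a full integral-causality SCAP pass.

#3 →J2  (Se1: effort source, stroke at far end)
#2 →J1  (C1 outputs effort q/C1)
#0 →J2  (common-e at J1 fixed by 2)
#4 →J3  (C2: C, integral causality)
#1 →J2  (only one flow-in slot at J3)
#5 →I1  (closing 1-jn rule on J2)

b0 |J2
b1 |J2
b2 |J1
b3 |J2
b4 |J3
b5 |I1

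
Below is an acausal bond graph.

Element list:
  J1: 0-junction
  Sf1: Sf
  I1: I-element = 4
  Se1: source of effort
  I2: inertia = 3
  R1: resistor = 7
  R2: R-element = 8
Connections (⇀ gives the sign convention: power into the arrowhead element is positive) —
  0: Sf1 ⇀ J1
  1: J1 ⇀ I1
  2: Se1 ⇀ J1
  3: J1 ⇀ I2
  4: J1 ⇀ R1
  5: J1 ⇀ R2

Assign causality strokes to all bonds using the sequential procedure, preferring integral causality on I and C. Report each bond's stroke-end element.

#0 →Sf1  (source Sf1 imposes f)
#2 →J1  (Se1 (Se) sets effort on bond)
#1 →I1  (J1: bond 2 brought effort, rest push out)
#3 →I2  (J1 effort already set via bond 2)
#4 →R1  (common-e at J1 fixed by 2)
#5 →R2  (J1 effort already set via bond 2)

bond 0 stroke at Sf1
bond 1 stroke at I1
bond 2 stroke at J1
bond 3 stroke at I2
bond 4 stroke at R1
bond 5 stroke at R2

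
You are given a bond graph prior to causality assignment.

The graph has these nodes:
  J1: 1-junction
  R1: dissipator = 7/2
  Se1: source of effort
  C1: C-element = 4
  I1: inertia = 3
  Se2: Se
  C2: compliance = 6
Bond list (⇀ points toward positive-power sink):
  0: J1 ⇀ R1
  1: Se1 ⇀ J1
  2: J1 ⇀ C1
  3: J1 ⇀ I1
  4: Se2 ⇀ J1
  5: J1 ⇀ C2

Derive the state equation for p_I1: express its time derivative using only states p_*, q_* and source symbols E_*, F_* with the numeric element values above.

b1 |J1  (Se1 fixes effort; stroke away)
b4 |J1  (Se2 (Se) sets effort on bond)
b2 |J1  (C1: C, integral causality)
b3 |I1  (prefer integral on I1)
b0 |J1  (J1: bond 3 brought flow, rest push out)
b5 |J1  (J1 flow already set via bond 3)

dp_I1/dt = E_Se1 + E_Se2 - 7*p_I1/6 - q_C1/4 - q_C2/6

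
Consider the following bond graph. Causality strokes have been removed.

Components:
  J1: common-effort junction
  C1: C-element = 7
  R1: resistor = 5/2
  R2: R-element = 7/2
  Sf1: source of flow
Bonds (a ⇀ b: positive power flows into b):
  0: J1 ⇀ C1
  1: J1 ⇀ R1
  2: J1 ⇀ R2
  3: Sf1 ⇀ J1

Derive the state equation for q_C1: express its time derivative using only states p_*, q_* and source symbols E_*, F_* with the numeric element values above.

b3 stroke→Sf1  (Sf1 (Sf) sets flow on bond)
b0 stroke→J1  (C1 integral (e out))
b1 stroke→R1  (J1: bond 0 brought effort, rest push out)
b2 stroke→R2  (J1 effort already set via bond 0)

dq_C1/dt = F_Sf1 - 24*q_C1/245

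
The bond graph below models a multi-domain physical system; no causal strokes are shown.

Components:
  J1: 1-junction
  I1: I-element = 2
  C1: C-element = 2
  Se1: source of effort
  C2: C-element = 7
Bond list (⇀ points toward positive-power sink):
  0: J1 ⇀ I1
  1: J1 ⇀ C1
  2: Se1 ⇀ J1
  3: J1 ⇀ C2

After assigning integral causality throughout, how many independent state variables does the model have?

3  (C1, C2, I1 all integral)

b2 stroke→J1  (source Se1 imposes e)
b0 stroke→I1  (I1 integral (f out))
b1 stroke→J1  (J1 flow already set via bond 0)
b3 stroke→J1  (J1: bond 0 brought flow, rest push out)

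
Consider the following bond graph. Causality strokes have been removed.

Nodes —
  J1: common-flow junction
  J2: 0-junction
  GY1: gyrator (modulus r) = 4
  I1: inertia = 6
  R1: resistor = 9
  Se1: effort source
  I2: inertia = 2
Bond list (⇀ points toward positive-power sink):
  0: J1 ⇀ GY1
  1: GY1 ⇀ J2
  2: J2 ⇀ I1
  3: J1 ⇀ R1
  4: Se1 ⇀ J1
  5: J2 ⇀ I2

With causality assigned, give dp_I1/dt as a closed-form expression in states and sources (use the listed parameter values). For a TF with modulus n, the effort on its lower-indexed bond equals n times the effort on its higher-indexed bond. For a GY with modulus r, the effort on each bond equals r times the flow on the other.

dp_I1/dt = 4*E_Se1/9 - 8*p_I1/27 - 8*p_I2/9

#4 |J1  (source Se1 imposes e)
#2 |I1  (prefer integral on I1)
#5 |I2  (I2 integral (f out))
#1 |J2  (J2 needs exactly one e-in)
#0 |J1  (GY1: gyrator matches bond 1)
#3 |R1  (closing 1-jn rule on J1)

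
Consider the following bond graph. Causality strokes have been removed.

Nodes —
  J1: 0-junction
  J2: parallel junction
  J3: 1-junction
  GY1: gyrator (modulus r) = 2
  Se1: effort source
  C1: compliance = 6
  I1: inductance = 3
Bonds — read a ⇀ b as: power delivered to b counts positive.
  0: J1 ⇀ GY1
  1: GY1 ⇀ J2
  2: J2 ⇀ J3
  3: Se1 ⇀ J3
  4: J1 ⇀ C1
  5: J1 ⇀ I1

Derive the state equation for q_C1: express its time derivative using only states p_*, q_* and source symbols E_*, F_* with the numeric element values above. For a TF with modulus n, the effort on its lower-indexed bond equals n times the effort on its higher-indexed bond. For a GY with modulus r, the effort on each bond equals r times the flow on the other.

bond 3 |J3  (Se1 fixes effort; stroke away)
bond 2 |J2  (closing 1-jn rule on J3)
bond 1 |GY1  (J2 effort already set via bond 2)
bond 0 |GY1  (GY GY1: same side as bond 1)
bond 4 |J1  (prefer integral on C1)
bond 5 |I1  (J1 effort already set via bond 4)

dq_C1/dt = E_Se1/2 - p_I1/3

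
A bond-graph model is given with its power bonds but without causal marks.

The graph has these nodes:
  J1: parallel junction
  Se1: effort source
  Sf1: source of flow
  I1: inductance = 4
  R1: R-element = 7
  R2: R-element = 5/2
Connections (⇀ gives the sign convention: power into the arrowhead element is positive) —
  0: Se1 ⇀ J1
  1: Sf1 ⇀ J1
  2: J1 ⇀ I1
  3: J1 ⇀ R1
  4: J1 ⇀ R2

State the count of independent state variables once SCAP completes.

1  (I1 all integral)

#0 →J1  (Se1 (Se) sets effort on bond)
#1 →Sf1  (Sf1: flow source, stroke at near end)
#2 →I1  (J1: bond 0 brought effort, rest push out)
#3 →R1  (J1 effort already set via bond 0)
#4 →R2  (common-e at J1 fixed by 0)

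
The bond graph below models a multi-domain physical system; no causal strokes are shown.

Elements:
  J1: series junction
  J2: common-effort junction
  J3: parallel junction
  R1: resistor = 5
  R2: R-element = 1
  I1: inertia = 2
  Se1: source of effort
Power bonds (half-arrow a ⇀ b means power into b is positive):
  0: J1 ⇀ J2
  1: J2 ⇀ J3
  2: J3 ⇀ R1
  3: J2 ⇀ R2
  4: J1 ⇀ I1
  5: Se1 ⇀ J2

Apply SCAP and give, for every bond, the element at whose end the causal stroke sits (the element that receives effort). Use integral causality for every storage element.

β0 |J1
β1 |J3
β2 |R1
β3 |R2
β4 |I1
β5 |J2

β5 |J2  (Se1: effort source, stroke at far end)
β0 |J1  (0-jn J2 has e-setter on 5)
β1 |J3  (common-e at J2 fixed by 5)
β3 |R2  (J2 effort already set via bond 5)
β2 |R1  (J3: bond 1 brought effort, rest push out)
β4 |I1  (J1: last free bond brings flow in)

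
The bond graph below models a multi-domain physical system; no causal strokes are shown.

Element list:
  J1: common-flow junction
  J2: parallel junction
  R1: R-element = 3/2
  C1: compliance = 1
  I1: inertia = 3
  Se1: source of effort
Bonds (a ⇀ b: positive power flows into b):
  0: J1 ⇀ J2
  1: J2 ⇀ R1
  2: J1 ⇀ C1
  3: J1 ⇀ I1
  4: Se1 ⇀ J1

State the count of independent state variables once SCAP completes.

2  (C1, I1 all integral)

b4 stroke→J1  (Se1 (Se) sets effort on bond)
b2 stroke→J1  (prefer integral on C1)
b3 stroke→I1  (I1 integral (f out))
b0 stroke→J1  (1-jn J1 has f-setter on 3)
b1 stroke→J2  (J2 needs exactly one e-in)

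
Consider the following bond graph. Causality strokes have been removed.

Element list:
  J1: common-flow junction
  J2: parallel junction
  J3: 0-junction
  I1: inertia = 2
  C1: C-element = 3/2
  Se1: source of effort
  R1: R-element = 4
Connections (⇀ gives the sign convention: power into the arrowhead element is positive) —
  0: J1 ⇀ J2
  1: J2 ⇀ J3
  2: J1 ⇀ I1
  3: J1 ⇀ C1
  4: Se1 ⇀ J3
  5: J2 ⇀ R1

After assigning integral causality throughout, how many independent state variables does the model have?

2  (C1, I1 all integral)

β4 →J3  (Se1 fixes effort; stroke away)
β1 →J2  (J3: bond 4 brought effort, rest push out)
β0 →J1  (common-e at J2 fixed by 1)
β5 →R1  (common-e at J2 fixed by 1)
β2 →I1  (I1 integral (f out))
β3 →J1  (common-f at J1 fixed by 2)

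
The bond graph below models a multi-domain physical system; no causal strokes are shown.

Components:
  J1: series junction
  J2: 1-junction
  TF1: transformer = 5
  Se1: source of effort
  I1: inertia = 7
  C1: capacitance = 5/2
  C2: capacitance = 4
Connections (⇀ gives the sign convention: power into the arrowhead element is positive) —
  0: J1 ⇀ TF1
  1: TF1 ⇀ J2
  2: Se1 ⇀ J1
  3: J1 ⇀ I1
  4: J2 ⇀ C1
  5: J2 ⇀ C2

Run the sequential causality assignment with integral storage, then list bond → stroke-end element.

#2 |J1  (source Se1 imposes e)
#3 |I1  (prefer integral on I1)
#0 |J1  (1-jn J1 has f-setter on 3)
#1 |TF1  (through TF1, causality passes straight; one stroke at TF1)
#4 |J2  (1-jn J2 has f-setter on 1)
#5 |J2  (1-jn J2 has f-setter on 1)

β0 stroke→J1
β1 stroke→TF1
β2 stroke→J1
β3 stroke→I1
β4 stroke→J2
β5 stroke→J2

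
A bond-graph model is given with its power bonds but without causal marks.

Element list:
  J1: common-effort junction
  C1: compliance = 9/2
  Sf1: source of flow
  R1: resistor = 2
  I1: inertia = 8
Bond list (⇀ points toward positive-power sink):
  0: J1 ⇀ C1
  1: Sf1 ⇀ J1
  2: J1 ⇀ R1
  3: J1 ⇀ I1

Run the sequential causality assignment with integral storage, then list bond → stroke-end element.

#1 →Sf1  (Sf1 (Sf) sets flow on bond)
#0 →J1  (C1 outputs effort q/C1)
#2 →R1  (common-e at J1 fixed by 0)
#3 →I1  (J1 effort already set via bond 0)

b0 |J1
b1 |Sf1
b2 |R1
b3 |I1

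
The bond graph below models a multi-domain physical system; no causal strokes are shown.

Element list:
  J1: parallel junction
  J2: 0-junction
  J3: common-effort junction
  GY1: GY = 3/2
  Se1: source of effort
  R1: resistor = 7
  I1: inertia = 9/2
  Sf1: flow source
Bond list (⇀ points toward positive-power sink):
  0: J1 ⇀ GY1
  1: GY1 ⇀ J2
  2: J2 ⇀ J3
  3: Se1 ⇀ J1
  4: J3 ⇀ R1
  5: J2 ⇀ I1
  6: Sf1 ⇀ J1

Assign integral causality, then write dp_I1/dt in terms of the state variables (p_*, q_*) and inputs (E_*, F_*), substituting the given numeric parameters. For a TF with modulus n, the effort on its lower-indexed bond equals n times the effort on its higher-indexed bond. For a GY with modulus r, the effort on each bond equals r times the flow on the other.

dp_I1/dt = 14*E_Se1/3 - 14*p_I1/9

#3 →J1  (source Se1 imposes e)
#6 →Sf1  (source Sf1 imposes f)
#0 →GY1  (common-e at J1 fixed by 3)
#1 →GY1  (GY1: gyrator matches bond 0)
#5 →I1  (I1: I, integral causality)
#2 →J2  (J2 needs exactly one e-in)
#4 →J3  (only one effort-in slot at J3)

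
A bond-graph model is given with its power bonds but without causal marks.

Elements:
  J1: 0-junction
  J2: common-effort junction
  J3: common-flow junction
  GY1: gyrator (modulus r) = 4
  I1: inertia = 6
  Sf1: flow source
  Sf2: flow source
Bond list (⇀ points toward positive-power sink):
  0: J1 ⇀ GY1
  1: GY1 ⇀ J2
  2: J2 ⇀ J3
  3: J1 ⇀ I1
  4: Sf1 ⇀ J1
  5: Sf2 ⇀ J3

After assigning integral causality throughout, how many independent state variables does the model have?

bond 4 →Sf1  (Sf1 fixes flow; stroke at Sf1)
bond 5 →Sf2  (source Sf2 imposes f)
bond 2 →J3  (common-f at J3 fixed by 5)
bond 1 →J2  (J2 needs exactly one e-in)
bond 0 →J1  (GY1: gyrator matches bond 1)
bond 3 →I1  (0-jn J1 has e-setter on 0)

1  (I1 all integral)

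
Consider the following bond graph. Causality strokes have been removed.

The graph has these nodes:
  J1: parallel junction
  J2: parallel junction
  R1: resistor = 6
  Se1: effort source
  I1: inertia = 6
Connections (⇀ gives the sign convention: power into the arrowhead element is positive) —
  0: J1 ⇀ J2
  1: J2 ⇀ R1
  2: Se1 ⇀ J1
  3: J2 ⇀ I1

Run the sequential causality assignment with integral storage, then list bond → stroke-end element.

b2 stroke→J1  (Se1: effort source, stroke at far end)
b0 stroke→J2  (0-jn J1 has e-setter on 2)
b1 stroke→R1  (J2: bond 0 brought effort, rest push out)
b3 stroke→I1  (common-e at J2 fixed by 0)

β0 →J2
β1 →R1
β2 →J1
β3 →I1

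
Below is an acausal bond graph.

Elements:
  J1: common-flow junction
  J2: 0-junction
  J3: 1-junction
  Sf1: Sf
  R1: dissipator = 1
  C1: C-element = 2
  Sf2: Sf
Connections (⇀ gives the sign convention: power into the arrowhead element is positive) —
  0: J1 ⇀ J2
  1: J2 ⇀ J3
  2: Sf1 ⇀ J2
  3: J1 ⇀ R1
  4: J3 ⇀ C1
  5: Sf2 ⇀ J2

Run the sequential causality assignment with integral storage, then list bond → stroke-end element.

bond 2 stroke at Sf1  (source Sf1 imposes f)
bond 5 stroke at Sf2  (Sf2 fixes flow; stroke at Sf2)
bond 4 stroke at J3  (C1 outputs effort q/C1)
bond 1 stroke at J2  (closing 1-jn rule on J3)
bond 0 stroke at J1  (J2: bond 1 brought effort, rest push out)
bond 3 stroke at R1  (closing 1-jn rule on J1)

#0 |J1
#1 |J2
#2 |Sf1
#3 |R1
#4 |J3
#5 |Sf2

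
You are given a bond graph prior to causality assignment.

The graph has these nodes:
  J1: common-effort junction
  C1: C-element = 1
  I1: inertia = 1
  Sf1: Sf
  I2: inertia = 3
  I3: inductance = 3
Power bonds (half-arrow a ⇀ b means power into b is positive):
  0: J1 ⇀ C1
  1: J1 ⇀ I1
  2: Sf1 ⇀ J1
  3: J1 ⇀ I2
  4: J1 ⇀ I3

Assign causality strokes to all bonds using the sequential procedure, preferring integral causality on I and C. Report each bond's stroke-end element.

bond 0 stroke→J1
bond 1 stroke→I1
bond 2 stroke→Sf1
bond 3 stroke→I2
bond 4 stroke→I3

b2 stroke→Sf1  (Sf1 (Sf) sets flow on bond)
b0 stroke→J1  (C1: C, integral causality)
b1 stroke→I1  (J1: bond 0 brought effort, rest push out)
b3 stroke→I2  (J1 effort already set via bond 0)
b4 stroke→I3  (0-jn J1 has e-setter on 0)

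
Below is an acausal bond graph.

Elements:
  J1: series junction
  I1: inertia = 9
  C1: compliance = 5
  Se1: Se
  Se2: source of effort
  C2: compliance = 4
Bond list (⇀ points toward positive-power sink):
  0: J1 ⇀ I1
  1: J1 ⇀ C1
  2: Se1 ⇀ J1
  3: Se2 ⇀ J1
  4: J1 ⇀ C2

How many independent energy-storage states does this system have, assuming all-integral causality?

3  (C1, C2, I1 all integral)

b2 stroke→J1  (Se1 (Se) sets effort on bond)
b3 stroke→J1  (Se2: effort source, stroke at far end)
b0 stroke→I1  (prefer integral on I1)
b1 stroke→J1  (common-f at J1 fixed by 0)
b4 stroke→J1  (J1: bond 0 brought flow, rest push out)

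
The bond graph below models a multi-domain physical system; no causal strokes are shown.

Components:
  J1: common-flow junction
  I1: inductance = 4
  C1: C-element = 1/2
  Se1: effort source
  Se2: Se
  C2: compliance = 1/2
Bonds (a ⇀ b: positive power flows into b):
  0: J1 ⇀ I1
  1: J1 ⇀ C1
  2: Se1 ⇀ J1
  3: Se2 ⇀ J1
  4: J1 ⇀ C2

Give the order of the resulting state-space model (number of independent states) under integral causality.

bond 2 stroke→J1  (Se1: effort source, stroke at far end)
bond 3 stroke→J1  (Se2: effort source, stroke at far end)
bond 0 stroke→I1  (prefer integral on I1)
bond 1 stroke→J1  (J1 flow already set via bond 0)
bond 4 stroke→J1  (J1 flow already set via bond 0)

3  (C1, C2, I1 all integral)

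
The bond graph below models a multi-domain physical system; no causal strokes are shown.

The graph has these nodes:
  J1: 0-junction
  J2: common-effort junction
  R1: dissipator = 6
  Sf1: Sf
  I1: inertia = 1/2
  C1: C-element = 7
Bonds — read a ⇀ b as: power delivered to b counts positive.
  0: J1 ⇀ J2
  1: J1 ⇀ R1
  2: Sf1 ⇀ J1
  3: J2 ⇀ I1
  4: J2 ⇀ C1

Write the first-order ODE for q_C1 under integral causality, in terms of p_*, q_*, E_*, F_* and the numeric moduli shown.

b2 stroke→Sf1  (Sf1: flow source, stroke at near end)
b3 stroke→I1  (I1 integral (f out))
b4 stroke→J2  (C1 outputs effort q/C1)
b0 stroke→J1  (common-e at J2 fixed by 4)
b1 stroke→R1  (0-jn J1 has e-setter on 0)

dq_C1/dt = F_Sf1 - 2*p_I1 - q_C1/42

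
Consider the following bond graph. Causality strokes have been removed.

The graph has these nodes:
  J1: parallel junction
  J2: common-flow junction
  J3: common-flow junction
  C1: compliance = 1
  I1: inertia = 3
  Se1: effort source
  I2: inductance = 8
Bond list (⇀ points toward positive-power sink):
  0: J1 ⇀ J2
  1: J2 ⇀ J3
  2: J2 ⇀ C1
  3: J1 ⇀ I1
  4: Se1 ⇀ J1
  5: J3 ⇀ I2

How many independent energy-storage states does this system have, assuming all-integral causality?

3  (C1, I1, I2 all integral)

#4 |J1  (Se1 fixes effort; stroke away)
#0 |J2  (J1: bond 4 brought effort, rest push out)
#3 |I1  (common-e at J1 fixed by 4)
#2 |J2  (prefer integral on C1)
#1 |J3  (J2: last free bond brings flow in)
#5 |I2  (only one flow-in slot at J3)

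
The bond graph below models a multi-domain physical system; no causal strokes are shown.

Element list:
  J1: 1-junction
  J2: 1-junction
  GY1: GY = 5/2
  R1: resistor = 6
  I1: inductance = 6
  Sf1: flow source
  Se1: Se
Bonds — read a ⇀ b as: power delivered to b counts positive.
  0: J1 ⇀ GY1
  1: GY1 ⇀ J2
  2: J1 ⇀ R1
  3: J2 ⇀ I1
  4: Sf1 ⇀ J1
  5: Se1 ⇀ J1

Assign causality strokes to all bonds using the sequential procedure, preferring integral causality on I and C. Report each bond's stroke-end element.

bond 0 stroke→J1
bond 1 stroke→J2
bond 2 stroke→J1
bond 3 stroke→I1
bond 4 stroke→Sf1
bond 5 stroke→J1

b4 →Sf1  (Sf1 (Sf) sets flow on bond)
b5 →J1  (Se1 (Se) sets effort on bond)
b0 →J1  (J1 flow already set via bond 4)
b2 →J1  (1-jn J1 has f-setter on 4)
b1 →J2  (through GY1, causality inverts; strokes same side of GY1)
b3 →I1  (only one flow-in slot at J2)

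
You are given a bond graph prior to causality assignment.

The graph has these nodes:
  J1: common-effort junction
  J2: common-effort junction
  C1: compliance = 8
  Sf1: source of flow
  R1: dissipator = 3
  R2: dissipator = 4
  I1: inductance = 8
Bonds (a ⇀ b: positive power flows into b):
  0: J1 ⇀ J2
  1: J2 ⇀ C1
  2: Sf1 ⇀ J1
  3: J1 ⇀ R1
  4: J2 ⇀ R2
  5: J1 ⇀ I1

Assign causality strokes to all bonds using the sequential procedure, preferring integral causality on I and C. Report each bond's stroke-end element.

b0 →J1
b1 →J2
b2 →Sf1
b3 →R1
b4 →R2
b5 →I1

bond 2 stroke→Sf1  (Sf1: flow source, stroke at near end)
bond 1 stroke→J2  (C1 integral (e out))
bond 0 stroke→J1  (J2 effort already set via bond 1)
bond 4 stroke→R2  (0-jn J2 has e-setter on 1)
bond 3 stroke→R1  (common-e at J1 fixed by 0)
bond 5 stroke→I1  (0-jn J1 has e-setter on 0)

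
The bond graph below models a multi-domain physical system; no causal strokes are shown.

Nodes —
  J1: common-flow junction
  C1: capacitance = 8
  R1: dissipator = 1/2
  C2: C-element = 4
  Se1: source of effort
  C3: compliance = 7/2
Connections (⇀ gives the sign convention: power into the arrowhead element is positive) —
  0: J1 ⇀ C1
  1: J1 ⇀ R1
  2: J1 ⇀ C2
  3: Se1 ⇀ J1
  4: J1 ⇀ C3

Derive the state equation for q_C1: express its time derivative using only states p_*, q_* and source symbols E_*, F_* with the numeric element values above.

bond 3 |J1  (Se1 (Se) sets effort on bond)
bond 0 |J1  (prefer integral on C1)
bond 2 |J1  (C2: C, integral causality)
bond 4 |J1  (C3: C, integral causality)
bond 1 |R1  (J1: last free bond brings flow in)

dq_C1/dt = 2*E_Se1 - q_C1/4 - q_C2/2 - 4*q_C3/7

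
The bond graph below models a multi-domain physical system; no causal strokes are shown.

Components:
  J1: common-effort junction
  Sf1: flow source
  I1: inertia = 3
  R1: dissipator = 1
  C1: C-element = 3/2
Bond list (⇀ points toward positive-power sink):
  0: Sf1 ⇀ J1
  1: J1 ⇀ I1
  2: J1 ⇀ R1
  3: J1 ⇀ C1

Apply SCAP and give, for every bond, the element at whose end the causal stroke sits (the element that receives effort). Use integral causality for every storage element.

β0 |Sf1  (Sf1 fixes flow; stroke at Sf1)
β1 |I1  (I1 integral (f out))
β3 |J1  (C1 outputs effort q/C1)
β2 |R1  (J1: bond 3 brought effort, rest push out)

#0 stroke→Sf1
#1 stroke→I1
#2 stroke→R1
#3 stroke→J1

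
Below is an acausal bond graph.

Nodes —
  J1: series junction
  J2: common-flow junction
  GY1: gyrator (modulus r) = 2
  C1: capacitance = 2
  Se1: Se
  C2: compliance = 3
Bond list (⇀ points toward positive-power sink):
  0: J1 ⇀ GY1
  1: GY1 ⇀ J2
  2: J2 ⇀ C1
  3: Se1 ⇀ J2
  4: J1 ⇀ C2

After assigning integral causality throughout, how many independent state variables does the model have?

2  (C1, C2 all integral)

b3 stroke→J2  (Se1: effort source, stroke at far end)
b2 stroke→J2  (C1 outputs effort q/C1)
b1 stroke→GY1  (J2: last free bond brings flow in)
b0 stroke→GY1  (GY1 both-in/both-out from 1)
b4 stroke→J1  (1-jn J1 has f-setter on 0)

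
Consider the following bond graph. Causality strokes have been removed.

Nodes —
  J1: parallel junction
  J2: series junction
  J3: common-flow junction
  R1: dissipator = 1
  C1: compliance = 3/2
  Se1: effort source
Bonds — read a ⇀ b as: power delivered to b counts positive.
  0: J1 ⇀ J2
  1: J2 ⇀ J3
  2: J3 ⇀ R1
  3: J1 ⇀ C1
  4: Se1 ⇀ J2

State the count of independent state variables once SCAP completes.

β4 →J2  (source Se1 imposes e)
β3 →J1  (prefer integral on C1)
β0 →J2  (0-jn J1 has e-setter on 3)
β1 →J3  (closing 1-jn rule on J2)
β2 →R1  (closing 1-jn rule on J3)

1  (C1 all integral)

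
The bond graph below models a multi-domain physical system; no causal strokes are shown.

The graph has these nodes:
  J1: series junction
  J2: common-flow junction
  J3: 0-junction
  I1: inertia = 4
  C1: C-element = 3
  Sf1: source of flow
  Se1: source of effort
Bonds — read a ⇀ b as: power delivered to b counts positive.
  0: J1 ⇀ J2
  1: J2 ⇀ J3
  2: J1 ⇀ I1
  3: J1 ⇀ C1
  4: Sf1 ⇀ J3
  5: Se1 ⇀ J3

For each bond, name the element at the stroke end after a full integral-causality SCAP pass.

bond 0 stroke at J1
bond 1 stroke at J2
bond 2 stroke at I1
bond 3 stroke at J1
bond 4 stroke at Sf1
bond 5 stroke at J3

#4 stroke→Sf1  (Sf1: flow source, stroke at near end)
#5 stroke→J3  (source Se1 imposes e)
#1 stroke→J2  (J3 effort already set via bond 5)
#0 stroke→J1  (J2 needs exactly one f-in)
#2 stroke→I1  (prefer integral on I1)
#3 stroke→J1  (common-f at J1 fixed by 2)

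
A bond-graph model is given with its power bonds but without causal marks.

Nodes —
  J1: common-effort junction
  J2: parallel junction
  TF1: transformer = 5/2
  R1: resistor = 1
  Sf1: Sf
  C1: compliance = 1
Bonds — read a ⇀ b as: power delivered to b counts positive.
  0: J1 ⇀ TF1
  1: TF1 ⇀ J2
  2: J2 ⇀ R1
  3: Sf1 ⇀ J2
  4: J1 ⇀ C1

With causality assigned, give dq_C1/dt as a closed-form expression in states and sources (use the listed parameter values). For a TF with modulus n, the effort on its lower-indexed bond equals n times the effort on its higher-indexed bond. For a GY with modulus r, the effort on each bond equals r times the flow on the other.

bond 3 →Sf1  (source Sf1 imposes f)
bond 4 →J1  (C1: C, integral causality)
bond 0 →TF1  (0-jn J1 has e-setter on 4)
bond 1 →J2  (TF1 one-in-one-out from 0)
bond 2 →R1  (0-jn J2 has e-setter on 1)

dq_C1/dt = 2*F_Sf1/5 - 4*q_C1/25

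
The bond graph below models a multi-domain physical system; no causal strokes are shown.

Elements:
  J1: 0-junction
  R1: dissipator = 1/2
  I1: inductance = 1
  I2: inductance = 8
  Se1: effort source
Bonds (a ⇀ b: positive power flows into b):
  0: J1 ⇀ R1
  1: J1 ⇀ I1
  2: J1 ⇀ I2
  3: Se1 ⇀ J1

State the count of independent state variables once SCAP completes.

bond 3 |J1  (source Se1 imposes e)
bond 0 |R1  (0-jn J1 has e-setter on 3)
bond 1 |I1  (J1 effort already set via bond 3)
bond 2 |I2  (J1 effort already set via bond 3)

2  (I1, I2 all integral)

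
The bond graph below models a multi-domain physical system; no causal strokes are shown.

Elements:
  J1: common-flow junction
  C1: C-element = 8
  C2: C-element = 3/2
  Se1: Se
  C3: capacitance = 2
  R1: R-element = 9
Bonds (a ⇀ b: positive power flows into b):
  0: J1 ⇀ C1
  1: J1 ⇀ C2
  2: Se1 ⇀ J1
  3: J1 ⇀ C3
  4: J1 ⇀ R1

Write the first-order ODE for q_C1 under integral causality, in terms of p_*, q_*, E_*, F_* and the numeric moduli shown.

bond 2 |J1  (Se1 (Se) sets effort on bond)
bond 0 |J1  (C1: C, integral causality)
bond 1 |J1  (C2 integral (e out))
bond 3 |J1  (prefer integral on C3)
bond 4 |R1  (J1 needs exactly one f-in)

dq_C1/dt = E_Se1/9 - q_C1/72 - 2*q_C2/27 - q_C3/18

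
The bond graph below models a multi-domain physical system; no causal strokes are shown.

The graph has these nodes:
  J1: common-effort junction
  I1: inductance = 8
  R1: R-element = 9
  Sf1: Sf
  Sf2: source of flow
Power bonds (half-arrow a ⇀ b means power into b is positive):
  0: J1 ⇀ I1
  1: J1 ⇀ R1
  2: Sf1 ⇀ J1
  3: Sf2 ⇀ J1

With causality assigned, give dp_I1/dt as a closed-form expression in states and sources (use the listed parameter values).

#2 →Sf1  (Sf1 (Sf) sets flow on bond)
#3 →Sf2  (Sf2: flow source, stroke at near end)
#0 →I1  (I1: I, integral causality)
#1 →J1  (J1: last free bond brings effort in)

dp_I1/dt = 9*F_Sf1 + 9*F_Sf2 - 9*p_I1/8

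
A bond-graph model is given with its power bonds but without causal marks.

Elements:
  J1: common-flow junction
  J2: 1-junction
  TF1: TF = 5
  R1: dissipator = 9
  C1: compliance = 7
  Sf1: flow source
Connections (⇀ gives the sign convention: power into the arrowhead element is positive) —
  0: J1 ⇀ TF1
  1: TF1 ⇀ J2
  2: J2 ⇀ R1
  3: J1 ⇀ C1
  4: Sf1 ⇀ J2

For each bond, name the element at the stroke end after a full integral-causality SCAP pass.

bond 4 →Sf1  (Sf1 fixes flow; stroke at Sf1)
bond 1 →J2  (J2 flow already set via bond 4)
bond 2 →J2  (1-jn J2 has f-setter on 4)
bond 0 →TF1  (TF TF1: opposite of bond 1)
bond 3 →J1  (common-f at J1 fixed by 0)

#0 stroke at TF1
#1 stroke at J2
#2 stroke at J2
#3 stroke at J1
#4 stroke at Sf1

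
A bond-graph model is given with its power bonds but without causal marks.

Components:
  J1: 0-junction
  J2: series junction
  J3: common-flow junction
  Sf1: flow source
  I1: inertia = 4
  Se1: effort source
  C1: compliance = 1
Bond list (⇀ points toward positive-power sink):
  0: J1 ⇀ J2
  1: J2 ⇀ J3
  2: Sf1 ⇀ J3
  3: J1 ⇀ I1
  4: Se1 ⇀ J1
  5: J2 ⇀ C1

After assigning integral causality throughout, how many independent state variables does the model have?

2  (C1, I1 all integral)

b2 |Sf1  (Sf1 (Sf) sets flow on bond)
b4 |J1  (Se1 fixes effort; stroke away)
b0 |J2  (J1 effort already set via bond 4)
b3 |I1  (J1 effort already set via bond 4)
b1 |J3  (common-f at J3 fixed by 2)
b5 |J2  (J2: bond 1 brought flow, rest push out)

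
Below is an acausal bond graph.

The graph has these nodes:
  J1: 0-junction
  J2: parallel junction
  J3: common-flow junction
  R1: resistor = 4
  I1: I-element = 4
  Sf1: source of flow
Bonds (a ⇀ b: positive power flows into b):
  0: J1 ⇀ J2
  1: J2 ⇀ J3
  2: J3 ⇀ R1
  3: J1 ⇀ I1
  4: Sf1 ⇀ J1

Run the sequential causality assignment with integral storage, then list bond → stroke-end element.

b4 |Sf1  (Sf1 (Sf) sets flow on bond)
b3 |I1  (I1 outputs flow p/I1)
b0 |J1  (only one effort-in slot at J1)
b1 |J2  (J2 needs exactly one e-in)
b2 |J3  (J3 flow already set via bond 1)

bond 0 stroke at J1
bond 1 stroke at J2
bond 2 stroke at J3
bond 3 stroke at I1
bond 4 stroke at Sf1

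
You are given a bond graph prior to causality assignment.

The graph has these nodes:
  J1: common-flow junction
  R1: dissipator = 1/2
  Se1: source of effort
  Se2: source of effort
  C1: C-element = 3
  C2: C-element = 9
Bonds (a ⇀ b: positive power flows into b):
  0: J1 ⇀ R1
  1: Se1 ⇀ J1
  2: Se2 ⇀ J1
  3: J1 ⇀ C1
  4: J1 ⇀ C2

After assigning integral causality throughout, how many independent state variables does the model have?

2  (C1, C2 all integral)

#1 stroke at J1  (Se1: effort source, stroke at far end)
#2 stroke at J1  (Se2: effort source, stroke at far end)
#3 stroke at J1  (prefer integral on C1)
#4 stroke at J1  (C2 integral (e out))
#0 stroke at R1  (closing 1-jn rule on J1)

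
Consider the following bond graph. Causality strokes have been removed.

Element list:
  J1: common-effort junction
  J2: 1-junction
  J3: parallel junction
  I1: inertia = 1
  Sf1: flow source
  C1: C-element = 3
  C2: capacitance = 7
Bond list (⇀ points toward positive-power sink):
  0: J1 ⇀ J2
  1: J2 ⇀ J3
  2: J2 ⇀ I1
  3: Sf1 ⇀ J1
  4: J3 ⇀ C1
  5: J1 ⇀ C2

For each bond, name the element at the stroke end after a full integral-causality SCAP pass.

bond 0 →J2
bond 1 →J2
bond 2 →I1
bond 3 →Sf1
bond 4 →J3
bond 5 →J1

β3 →Sf1  (Sf1 (Sf) sets flow on bond)
β2 →I1  (I1 outputs flow p/I1)
β0 →J2  (J2: bond 2 brought flow, rest push out)
β1 →J2  (J2: bond 2 brought flow, rest push out)
β4 →J3  (J3 needs exactly one e-in)
β5 →J1  (closing 0-jn rule on J1)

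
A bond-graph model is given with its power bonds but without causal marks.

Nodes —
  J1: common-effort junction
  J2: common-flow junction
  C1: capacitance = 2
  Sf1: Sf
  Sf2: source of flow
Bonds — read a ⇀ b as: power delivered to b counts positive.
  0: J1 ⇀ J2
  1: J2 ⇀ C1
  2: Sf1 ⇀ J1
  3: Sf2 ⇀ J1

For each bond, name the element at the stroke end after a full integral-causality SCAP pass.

b2 |Sf1  (Sf1 (Sf) sets flow on bond)
b3 |Sf2  (source Sf2 imposes f)
b0 |J1  (J1 needs exactly one e-in)
b1 |J2  (common-f at J2 fixed by 0)

bond 0 stroke at J1
bond 1 stroke at J2
bond 2 stroke at Sf1
bond 3 stroke at Sf2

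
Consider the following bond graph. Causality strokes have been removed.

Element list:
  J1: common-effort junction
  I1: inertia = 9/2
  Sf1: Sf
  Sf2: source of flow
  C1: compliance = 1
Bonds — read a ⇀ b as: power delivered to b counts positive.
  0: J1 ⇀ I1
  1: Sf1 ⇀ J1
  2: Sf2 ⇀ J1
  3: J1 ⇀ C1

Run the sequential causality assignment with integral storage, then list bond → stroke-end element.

β1 →Sf1  (Sf1 fixes flow; stroke at Sf1)
β2 →Sf2  (Sf2 fixes flow; stroke at Sf2)
β0 →I1  (prefer integral on I1)
β3 →J1  (closing 0-jn rule on J1)

β0 →I1
β1 →Sf1
β2 →Sf2
β3 →J1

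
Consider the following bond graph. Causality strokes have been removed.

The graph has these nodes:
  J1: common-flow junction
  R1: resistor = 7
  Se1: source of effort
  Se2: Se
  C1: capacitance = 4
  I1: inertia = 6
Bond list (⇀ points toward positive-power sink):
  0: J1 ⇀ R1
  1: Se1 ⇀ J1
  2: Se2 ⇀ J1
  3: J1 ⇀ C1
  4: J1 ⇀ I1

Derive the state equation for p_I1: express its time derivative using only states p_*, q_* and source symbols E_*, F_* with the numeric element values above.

dp_I1/dt = E_Se1 + E_Se2 - 7*p_I1/6 - q_C1/4

b1 stroke at J1  (Se1 (Se) sets effort on bond)
b2 stroke at J1  (Se2: effort source, stroke at far end)
b3 stroke at J1  (C1 outputs effort q/C1)
b4 stroke at I1  (prefer integral on I1)
b0 stroke at J1  (1-jn J1 has f-setter on 4)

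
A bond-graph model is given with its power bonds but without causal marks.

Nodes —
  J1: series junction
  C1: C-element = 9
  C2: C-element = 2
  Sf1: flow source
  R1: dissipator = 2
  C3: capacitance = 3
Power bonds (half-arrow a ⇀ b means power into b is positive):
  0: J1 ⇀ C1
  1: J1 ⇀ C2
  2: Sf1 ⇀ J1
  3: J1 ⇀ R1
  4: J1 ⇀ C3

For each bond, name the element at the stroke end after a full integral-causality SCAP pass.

β2 stroke at Sf1  (Sf1 fixes flow; stroke at Sf1)
β0 stroke at J1  (J1 flow already set via bond 2)
β1 stroke at J1  (1-jn J1 has f-setter on 2)
β3 stroke at J1  (1-jn J1 has f-setter on 2)
β4 stroke at J1  (J1: bond 2 brought flow, rest push out)

β0 |J1
β1 |J1
β2 |Sf1
β3 |J1
β4 |J1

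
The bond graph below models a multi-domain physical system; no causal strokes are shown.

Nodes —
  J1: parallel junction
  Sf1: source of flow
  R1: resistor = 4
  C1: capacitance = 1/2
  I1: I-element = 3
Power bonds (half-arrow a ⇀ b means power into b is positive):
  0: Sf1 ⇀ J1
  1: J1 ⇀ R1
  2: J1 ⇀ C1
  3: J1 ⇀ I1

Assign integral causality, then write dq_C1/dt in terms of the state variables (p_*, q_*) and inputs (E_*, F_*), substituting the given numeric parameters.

b0 stroke→Sf1  (source Sf1 imposes f)
b2 stroke→J1  (prefer integral on C1)
b1 stroke→R1  (0-jn J1 has e-setter on 2)
b3 stroke→I1  (common-e at J1 fixed by 2)

dq_C1/dt = F_Sf1 - p_I1/3 - q_C1/2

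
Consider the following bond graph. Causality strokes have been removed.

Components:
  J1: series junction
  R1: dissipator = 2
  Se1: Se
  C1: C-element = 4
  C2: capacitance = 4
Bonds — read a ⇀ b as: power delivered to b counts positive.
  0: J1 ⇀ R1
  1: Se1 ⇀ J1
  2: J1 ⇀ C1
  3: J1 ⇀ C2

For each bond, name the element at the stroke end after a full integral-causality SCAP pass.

b1 stroke at J1  (Se1 (Se) sets effort on bond)
b2 stroke at J1  (C1 integral (e out))
b3 stroke at J1  (prefer integral on C2)
b0 stroke at R1  (closing 1-jn rule on J1)

β0 stroke→R1
β1 stroke→J1
β2 stroke→J1
β3 stroke→J1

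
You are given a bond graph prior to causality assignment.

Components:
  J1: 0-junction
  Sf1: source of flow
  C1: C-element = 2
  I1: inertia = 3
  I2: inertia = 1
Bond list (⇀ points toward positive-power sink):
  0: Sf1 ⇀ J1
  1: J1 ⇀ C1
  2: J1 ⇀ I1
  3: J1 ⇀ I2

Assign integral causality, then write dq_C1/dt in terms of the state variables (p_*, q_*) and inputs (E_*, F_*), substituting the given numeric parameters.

dq_C1/dt = F_Sf1 - p_I1/3 - p_I2

#0 →Sf1  (source Sf1 imposes f)
#1 →J1  (C1: C, integral causality)
#2 →I1  (common-e at J1 fixed by 1)
#3 →I2  (0-jn J1 has e-setter on 1)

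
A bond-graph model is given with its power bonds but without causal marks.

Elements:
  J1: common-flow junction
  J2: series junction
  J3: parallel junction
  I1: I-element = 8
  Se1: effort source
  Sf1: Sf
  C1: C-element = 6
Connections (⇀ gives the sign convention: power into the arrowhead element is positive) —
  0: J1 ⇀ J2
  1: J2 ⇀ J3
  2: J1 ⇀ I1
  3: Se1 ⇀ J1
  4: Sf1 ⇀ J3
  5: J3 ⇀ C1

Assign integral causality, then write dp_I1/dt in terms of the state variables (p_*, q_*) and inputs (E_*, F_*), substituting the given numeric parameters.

dp_I1/dt = E_Se1 - q_C1/6

b3 →J1  (source Se1 imposes e)
b4 →Sf1  (source Sf1 imposes f)
b2 →I1  (I1: I, integral causality)
b0 →J1  (common-f at J1 fixed by 2)
b1 →J2  (J2 flow already set via bond 0)
b5 →J3  (J3 needs exactly one e-in)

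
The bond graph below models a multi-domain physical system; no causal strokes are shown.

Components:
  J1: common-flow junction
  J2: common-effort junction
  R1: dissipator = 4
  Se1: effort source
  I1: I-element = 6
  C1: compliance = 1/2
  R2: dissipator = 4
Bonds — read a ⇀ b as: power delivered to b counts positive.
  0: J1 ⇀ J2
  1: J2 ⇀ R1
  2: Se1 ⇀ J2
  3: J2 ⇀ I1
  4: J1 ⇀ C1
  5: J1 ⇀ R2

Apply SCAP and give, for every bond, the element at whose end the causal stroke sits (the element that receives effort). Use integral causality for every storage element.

b2 stroke at J2  (Se1: effort source, stroke at far end)
b0 stroke at J1  (J2 effort already set via bond 2)
b1 stroke at R1  (J2: bond 2 brought effort, rest push out)
b3 stroke at I1  (J2: bond 2 brought effort, rest push out)
b4 stroke at J1  (C1 outputs effort q/C1)
b5 stroke at R2  (J1: last free bond brings flow in)

#0 stroke at J1
#1 stroke at R1
#2 stroke at J2
#3 stroke at I1
#4 stroke at J1
#5 stroke at R2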